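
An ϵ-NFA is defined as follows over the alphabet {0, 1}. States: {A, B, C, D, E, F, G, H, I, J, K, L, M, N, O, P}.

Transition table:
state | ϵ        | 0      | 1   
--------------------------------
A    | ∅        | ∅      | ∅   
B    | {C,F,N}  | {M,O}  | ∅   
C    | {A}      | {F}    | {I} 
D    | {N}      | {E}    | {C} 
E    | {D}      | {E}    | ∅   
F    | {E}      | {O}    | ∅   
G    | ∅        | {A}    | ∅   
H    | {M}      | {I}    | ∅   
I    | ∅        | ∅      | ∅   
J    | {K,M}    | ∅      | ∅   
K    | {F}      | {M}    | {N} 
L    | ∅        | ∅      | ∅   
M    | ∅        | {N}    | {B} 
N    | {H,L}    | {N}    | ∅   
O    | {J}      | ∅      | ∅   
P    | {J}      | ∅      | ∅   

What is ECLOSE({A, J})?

{A, D, E, F, H, J, K, L, M, N}

Start with {A, J}.
From J via ϵ: add K, M.
From K via ϵ: add F.
From F via ϵ: add E.
From E via ϵ: add D.
From D via ϵ: add N.
From N via ϵ: add H, L.
No new states can be added; the closed set is {A, D, E, F, H, J, K, L, M, N}.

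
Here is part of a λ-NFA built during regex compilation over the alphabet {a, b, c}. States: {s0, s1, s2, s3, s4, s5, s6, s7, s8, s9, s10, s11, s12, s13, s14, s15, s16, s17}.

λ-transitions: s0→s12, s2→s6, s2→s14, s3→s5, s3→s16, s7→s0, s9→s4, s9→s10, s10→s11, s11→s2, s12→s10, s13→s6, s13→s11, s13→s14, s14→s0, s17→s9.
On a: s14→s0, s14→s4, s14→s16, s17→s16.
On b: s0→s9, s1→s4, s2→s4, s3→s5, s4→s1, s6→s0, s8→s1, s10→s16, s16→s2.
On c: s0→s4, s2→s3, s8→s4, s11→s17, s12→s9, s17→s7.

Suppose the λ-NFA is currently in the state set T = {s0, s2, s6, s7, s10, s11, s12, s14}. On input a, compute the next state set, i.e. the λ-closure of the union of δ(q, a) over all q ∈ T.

{s0, s2, s4, s6, s10, s11, s12, s14, s16}

s14 on a → {s0, s4, s16}.
No a-transition from s0, s2, s6, s7, s10, s11, s12.
Union after reading a: {s0, s4, s16}.
Now take the λ-closure:
From s0 via λ: add s12.
From s12 via λ: add s10.
From s10 via λ: add s11.
From s11 via λ: add s2.
From s2 via λ: add s6, s14.
No new states can be added; the closed set is {s0, s2, s4, s6, s10, s11, s12, s14, s16}.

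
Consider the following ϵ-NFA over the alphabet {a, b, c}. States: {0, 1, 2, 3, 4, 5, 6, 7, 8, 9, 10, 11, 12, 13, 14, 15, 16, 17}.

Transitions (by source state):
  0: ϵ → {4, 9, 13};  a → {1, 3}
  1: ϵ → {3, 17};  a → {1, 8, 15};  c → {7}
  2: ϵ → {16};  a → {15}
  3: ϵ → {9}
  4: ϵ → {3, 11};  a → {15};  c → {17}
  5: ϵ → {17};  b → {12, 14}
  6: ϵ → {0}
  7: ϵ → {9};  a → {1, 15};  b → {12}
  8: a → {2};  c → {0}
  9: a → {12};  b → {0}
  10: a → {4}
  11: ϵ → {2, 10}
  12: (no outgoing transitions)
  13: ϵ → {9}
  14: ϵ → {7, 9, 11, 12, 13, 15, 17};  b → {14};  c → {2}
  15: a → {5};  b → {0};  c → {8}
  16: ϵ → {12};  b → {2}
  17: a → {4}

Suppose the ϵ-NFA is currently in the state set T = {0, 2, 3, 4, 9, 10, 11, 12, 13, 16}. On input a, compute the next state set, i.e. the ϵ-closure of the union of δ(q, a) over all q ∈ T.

{1, 2, 3, 4, 9, 10, 11, 12, 15, 16, 17}

0 on a → {1, 3}.
2 on a → {15}.
4 on a → {15}.
9 on a → {12}.
10 on a → {4}.
No a-transition from 3, 11, 12, 13, 16.
Union after reading a: {1, 3, 4, 12, 15}.
Now take the ϵ-closure:
From 1 via ϵ: add 17.
From 3 via ϵ: add 9.
From 4 via ϵ: add 11.
From 11 via ϵ: add 2, 10.
From 2 via ϵ: add 16.
No new states can be added; the closed set is {1, 2, 3, 4, 9, 10, 11, 12, 15, 16, 17}.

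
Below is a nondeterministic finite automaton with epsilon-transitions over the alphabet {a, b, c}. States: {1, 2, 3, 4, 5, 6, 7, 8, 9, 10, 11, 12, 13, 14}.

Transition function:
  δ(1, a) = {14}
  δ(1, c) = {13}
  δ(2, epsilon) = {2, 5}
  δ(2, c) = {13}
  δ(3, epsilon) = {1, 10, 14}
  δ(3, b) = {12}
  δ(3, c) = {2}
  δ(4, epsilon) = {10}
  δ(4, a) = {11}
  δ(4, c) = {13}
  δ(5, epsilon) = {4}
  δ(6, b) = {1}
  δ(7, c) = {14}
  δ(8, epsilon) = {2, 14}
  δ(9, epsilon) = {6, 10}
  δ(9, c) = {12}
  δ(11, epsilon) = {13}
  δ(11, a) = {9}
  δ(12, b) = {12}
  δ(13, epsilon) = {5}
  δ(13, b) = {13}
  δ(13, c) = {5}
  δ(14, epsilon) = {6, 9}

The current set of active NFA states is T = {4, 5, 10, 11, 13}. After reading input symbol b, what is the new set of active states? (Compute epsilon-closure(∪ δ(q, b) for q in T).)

13 on b → {13}.
No b-transition from 4, 5, 10, 11.
Union after reading b: {13}.
Now take the epsilon-closure:
From 13 via epsilon: add 5.
From 5 via epsilon: add 4.
From 4 via epsilon: add 10.
No new states can be added; the closed set is {4, 5, 10, 13}.

{4, 5, 10, 13}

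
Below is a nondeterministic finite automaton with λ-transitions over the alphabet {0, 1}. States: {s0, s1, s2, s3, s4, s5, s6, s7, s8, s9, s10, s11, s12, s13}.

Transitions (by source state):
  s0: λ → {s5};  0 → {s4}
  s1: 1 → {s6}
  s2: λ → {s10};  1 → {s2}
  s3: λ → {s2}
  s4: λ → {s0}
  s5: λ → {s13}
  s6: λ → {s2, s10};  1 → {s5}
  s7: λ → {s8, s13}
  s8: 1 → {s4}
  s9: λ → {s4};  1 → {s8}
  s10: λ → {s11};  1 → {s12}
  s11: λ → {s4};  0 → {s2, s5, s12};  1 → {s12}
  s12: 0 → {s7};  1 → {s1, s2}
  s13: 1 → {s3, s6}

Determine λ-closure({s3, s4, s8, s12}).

Start with {s3, s4, s8, s12}.
From s3 via λ: add s2.
From s4 via λ: add s0.
From s0 via λ: add s5.
From s2 via λ: add s10.
From s5 via λ: add s13.
From s10 via λ: add s11.
No new states can be added; the closed set is {s0, s2, s3, s4, s5, s8, s10, s11, s12, s13}.

{s0, s2, s3, s4, s5, s8, s10, s11, s12, s13}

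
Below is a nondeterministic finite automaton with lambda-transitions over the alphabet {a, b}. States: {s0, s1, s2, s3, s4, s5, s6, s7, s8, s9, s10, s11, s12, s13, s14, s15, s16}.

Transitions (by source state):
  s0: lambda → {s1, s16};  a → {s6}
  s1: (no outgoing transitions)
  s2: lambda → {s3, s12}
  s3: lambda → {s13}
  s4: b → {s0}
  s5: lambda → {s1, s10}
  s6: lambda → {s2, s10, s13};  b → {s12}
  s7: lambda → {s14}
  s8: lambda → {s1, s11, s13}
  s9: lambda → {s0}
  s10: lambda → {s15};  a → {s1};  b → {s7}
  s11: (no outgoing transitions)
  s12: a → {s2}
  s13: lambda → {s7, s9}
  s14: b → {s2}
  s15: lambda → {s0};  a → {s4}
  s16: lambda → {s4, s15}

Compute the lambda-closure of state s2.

Start with {s2}.
From s2 via lambda: add s3, s12.
From s3 via lambda: add s13.
From s13 via lambda: add s7, s9.
From s7 via lambda: add s14.
From s9 via lambda: add s0.
From s0 via lambda: add s1, s16.
From s16 via lambda: add s4, s15.
No new states can be added; the closed set is {s0, s1, s2, s3, s4, s7, s9, s12, s13, s14, s15, s16}.

{s0, s1, s2, s3, s4, s7, s9, s12, s13, s14, s15, s16}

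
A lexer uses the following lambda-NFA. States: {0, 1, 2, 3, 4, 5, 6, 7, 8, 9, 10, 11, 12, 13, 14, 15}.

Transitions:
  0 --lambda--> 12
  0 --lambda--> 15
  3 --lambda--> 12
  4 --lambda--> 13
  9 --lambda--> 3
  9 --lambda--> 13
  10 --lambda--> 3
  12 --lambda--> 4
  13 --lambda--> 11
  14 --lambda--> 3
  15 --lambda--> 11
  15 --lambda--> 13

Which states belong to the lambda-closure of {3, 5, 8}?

{3, 4, 5, 8, 11, 12, 13}

Start with {3, 5, 8}.
From 3 via lambda: add 12.
From 12 via lambda: add 4.
From 4 via lambda: add 13.
From 13 via lambda: add 11.
No new states can be added; the closed set is {3, 4, 5, 8, 11, 12, 13}.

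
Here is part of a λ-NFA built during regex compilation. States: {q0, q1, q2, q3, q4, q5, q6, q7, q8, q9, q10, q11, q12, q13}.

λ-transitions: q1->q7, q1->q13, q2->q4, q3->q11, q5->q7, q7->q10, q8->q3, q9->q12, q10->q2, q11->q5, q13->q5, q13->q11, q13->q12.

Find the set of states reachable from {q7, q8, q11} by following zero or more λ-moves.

{q2, q3, q4, q5, q7, q8, q10, q11}

Start with {q7, q8, q11}.
From q7 via λ: add q10.
From q8 via λ: add q3.
From q11 via λ: add q5.
From q10 via λ: add q2.
From q2 via λ: add q4.
No new states can be added; the closed set is {q2, q3, q4, q5, q7, q8, q10, q11}.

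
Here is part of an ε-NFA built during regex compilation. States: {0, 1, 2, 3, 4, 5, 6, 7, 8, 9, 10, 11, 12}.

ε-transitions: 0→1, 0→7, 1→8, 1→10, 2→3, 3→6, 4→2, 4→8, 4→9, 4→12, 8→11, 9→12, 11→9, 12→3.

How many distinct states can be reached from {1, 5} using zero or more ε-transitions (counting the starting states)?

9

Start with {1, 5}.
From 1 via ε: add 8, 10.
From 8 via ε: add 11.
From 11 via ε: add 9.
From 9 via ε: add 12.
From 12 via ε: add 3.
From 3 via ε: add 6.
ε-closure = {1, 3, 5, 6, 8, 9, 10, 11, 12}, which has 9 states.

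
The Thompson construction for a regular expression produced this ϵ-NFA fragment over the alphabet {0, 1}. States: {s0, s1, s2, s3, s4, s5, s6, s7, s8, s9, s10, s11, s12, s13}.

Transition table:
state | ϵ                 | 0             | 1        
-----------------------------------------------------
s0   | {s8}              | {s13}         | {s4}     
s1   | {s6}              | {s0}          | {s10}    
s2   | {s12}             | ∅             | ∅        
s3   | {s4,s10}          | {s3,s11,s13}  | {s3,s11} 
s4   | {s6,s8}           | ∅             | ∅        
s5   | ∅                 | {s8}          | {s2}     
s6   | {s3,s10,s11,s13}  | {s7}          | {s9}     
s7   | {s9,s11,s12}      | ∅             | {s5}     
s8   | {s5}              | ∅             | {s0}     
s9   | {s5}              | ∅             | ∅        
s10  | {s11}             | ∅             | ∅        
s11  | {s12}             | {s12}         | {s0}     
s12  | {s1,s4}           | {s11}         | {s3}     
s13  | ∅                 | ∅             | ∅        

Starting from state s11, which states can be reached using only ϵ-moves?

{s1, s3, s4, s5, s6, s8, s10, s11, s12, s13}

Start with {s11}.
From s11 via ϵ: add s12.
From s12 via ϵ: add s1, s4.
From s1 via ϵ: add s6.
From s4 via ϵ: add s8.
From s6 via ϵ: add s3, s10, s13.
From s8 via ϵ: add s5.
No new states can be added; the closed set is {s1, s3, s4, s5, s6, s8, s10, s11, s12, s13}.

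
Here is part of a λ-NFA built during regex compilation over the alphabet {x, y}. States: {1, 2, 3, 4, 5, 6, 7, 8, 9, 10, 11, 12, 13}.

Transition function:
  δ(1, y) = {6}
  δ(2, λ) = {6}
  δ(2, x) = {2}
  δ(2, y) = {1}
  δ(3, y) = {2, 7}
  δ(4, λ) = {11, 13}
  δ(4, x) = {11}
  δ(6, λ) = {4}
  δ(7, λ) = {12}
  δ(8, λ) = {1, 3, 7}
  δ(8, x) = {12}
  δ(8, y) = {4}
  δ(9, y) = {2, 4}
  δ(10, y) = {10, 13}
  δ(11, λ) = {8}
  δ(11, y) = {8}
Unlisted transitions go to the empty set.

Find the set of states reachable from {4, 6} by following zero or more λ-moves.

Start with {4, 6}.
From 4 via λ: add 11, 13.
From 11 via λ: add 8.
From 8 via λ: add 1, 3, 7.
From 7 via λ: add 12.
No new states can be added; the closed set is {1, 3, 4, 6, 7, 8, 11, 12, 13}.

{1, 3, 4, 6, 7, 8, 11, 12, 13}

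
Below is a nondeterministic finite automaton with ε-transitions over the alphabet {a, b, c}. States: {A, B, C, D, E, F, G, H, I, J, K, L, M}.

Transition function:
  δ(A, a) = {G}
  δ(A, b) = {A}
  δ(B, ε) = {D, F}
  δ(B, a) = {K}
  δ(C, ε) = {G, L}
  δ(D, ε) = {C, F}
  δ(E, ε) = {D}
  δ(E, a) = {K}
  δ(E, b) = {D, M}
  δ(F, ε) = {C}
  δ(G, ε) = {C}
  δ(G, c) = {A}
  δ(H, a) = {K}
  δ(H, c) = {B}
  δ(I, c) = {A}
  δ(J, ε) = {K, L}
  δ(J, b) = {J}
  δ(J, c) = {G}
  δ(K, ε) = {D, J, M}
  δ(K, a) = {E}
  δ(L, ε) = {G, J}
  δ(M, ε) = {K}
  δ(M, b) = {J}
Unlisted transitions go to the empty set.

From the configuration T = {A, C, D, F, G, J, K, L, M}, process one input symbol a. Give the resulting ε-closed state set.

A on a → {G}.
K on a → {E}.
No a-transition from C, D, F, G, J, L, M.
Union after reading a: {E, G}.
Now take the ε-closure:
From E via ε: add D.
From G via ε: add C.
From C via ε: add L.
From D via ε: add F.
From L via ε: add J.
From J via ε: add K.
From K via ε: add M.
No new states can be added; the closed set is {C, D, E, F, G, J, K, L, M}.

{C, D, E, F, G, J, K, L, M}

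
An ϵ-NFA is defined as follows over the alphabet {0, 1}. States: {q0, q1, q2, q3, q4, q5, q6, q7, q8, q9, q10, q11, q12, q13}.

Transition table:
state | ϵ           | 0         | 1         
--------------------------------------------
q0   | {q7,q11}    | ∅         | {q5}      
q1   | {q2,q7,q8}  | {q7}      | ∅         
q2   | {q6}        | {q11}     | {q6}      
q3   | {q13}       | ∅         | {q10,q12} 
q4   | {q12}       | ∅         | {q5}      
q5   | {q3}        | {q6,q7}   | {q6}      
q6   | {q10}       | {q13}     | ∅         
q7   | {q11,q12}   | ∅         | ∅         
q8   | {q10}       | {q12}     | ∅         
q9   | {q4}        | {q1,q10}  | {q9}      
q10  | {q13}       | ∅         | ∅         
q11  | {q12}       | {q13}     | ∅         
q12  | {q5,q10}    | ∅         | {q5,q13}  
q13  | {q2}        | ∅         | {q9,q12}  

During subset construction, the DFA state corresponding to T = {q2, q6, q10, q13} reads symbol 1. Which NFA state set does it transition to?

q2 on 1 → {q6}.
q13 on 1 → {q9, q12}.
No 1-transition from q6, q10.
Union after reading 1: {q6, q9, q12}.
Now take the ϵ-closure:
From q6 via ϵ: add q10.
From q9 via ϵ: add q4.
From q12 via ϵ: add q5.
From q5 via ϵ: add q3.
From q10 via ϵ: add q13.
From q13 via ϵ: add q2.
No new states can be added; the closed set is {q2, q3, q4, q5, q6, q9, q10, q12, q13}.

{q2, q3, q4, q5, q6, q9, q10, q12, q13}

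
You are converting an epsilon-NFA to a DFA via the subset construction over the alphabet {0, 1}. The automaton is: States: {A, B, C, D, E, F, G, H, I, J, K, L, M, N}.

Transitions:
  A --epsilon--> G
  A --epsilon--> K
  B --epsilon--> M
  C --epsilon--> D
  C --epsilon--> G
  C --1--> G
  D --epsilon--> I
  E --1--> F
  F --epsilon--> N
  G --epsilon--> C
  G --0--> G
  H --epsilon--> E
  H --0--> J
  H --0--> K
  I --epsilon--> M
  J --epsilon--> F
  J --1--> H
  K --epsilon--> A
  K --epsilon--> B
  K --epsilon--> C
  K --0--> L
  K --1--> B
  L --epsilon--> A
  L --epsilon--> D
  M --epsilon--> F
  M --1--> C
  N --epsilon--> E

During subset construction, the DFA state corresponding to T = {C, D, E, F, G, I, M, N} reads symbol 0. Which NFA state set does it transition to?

G on 0 → {G}.
No 0-transition from C, D, E, F, I, M, N.
Union after reading 0: {G}.
Now take the epsilon-closure:
From G via epsilon: add C.
From C via epsilon: add D.
From D via epsilon: add I.
From I via epsilon: add M.
From M via epsilon: add F.
From F via epsilon: add N.
From N via epsilon: add E.
No new states can be added; the closed set is {C, D, E, F, G, I, M, N}.

{C, D, E, F, G, I, M, N}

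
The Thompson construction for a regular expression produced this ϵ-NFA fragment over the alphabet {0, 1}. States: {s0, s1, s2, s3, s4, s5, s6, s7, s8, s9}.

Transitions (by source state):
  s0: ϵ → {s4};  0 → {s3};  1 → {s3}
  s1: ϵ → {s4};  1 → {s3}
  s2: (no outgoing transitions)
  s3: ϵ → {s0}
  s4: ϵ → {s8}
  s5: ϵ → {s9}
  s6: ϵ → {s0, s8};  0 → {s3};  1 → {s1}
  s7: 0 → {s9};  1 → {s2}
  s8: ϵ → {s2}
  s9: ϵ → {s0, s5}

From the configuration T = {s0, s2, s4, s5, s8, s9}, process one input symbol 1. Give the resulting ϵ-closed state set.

{s0, s2, s3, s4, s8}

s0 on 1 → {s3}.
No 1-transition from s2, s4, s5, s8, s9.
Union after reading 1: {s3}.
Now take the ϵ-closure:
From s3 via ϵ: add s0.
From s0 via ϵ: add s4.
From s4 via ϵ: add s8.
From s8 via ϵ: add s2.
No new states can be added; the closed set is {s0, s2, s3, s4, s8}.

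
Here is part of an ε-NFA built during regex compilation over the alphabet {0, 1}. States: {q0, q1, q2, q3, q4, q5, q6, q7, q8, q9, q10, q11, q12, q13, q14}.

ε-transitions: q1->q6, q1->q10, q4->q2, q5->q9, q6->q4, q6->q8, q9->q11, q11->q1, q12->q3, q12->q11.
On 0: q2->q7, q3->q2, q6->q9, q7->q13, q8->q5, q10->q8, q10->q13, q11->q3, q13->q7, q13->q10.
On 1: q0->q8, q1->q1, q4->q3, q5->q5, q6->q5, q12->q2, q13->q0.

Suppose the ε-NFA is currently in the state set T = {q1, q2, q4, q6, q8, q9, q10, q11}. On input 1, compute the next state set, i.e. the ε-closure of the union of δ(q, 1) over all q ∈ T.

q1 on 1 → {q1}.
q4 on 1 → {q3}.
q6 on 1 → {q5}.
No 1-transition from q2, q8, q9, q10, q11.
Union after reading 1: {q1, q3, q5}.
Now take the ε-closure:
From q1 via ε: add q6, q10.
From q5 via ε: add q9.
From q6 via ε: add q4, q8.
From q9 via ε: add q11.
From q4 via ε: add q2.
No new states can be added; the closed set is {q1, q2, q3, q4, q5, q6, q8, q9, q10, q11}.

{q1, q2, q3, q4, q5, q6, q8, q9, q10, q11}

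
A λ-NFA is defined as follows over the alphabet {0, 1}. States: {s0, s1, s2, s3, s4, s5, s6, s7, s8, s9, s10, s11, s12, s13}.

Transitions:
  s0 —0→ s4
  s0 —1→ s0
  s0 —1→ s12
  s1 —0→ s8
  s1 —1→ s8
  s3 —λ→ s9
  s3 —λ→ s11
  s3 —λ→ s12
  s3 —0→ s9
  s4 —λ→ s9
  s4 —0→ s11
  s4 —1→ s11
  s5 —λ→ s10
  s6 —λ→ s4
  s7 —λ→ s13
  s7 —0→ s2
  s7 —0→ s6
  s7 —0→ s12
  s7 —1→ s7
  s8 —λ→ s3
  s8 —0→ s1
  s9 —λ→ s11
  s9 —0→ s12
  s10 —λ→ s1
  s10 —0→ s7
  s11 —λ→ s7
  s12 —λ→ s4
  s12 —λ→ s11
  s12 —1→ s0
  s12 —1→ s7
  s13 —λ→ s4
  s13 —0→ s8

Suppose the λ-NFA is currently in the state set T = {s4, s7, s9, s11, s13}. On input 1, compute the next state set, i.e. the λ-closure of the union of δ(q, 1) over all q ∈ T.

{s4, s7, s9, s11, s13}

s4 on 1 → {s11}.
s7 on 1 → {s7}.
No 1-transition from s9, s11, s13.
Union after reading 1: {s7, s11}.
Now take the λ-closure:
From s7 via λ: add s13.
From s13 via λ: add s4.
From s4 via λ: add s9.
No new states can be added; the closed set is {s4, s7, s9, s11, s13}.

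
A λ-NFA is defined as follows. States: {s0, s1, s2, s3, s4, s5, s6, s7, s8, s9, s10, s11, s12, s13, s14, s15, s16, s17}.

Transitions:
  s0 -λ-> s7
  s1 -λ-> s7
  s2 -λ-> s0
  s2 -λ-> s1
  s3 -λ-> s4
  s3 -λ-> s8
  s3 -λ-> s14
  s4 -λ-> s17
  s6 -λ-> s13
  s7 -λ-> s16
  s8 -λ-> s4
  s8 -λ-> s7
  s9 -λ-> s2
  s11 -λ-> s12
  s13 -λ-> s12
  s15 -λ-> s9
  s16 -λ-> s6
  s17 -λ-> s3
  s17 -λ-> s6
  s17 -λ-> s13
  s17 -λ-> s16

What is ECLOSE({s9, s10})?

Start with {s9, s10}.
From s9 via λ: add s2.
From s2 via λ: add s0, s1.
From s0 via λ: add s7.
From s7 via λ: add s16.
From s16 via λ: add s6.
From s6 via λ: add s13.
From s13 via λ: add s12.
No new states can be added; the closed set is {s0, s1, s2, s6, s7, s9, s10, s12, s13, s16}.

{s0, s1, s2, s6, s7, s9, s10, s12, s13, s16}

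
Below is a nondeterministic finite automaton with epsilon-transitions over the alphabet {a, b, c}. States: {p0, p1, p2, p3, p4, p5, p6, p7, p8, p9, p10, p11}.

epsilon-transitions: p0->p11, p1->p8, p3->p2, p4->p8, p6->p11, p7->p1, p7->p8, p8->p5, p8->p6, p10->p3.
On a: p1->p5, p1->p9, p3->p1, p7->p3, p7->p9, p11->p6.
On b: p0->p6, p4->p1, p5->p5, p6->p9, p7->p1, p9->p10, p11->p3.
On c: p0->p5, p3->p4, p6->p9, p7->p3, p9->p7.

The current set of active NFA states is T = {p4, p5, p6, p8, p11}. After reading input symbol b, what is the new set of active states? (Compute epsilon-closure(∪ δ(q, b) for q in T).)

{p1, p2, p3, p5, p6, p8, p9, p11}

p4 on b → {p1}.
p5 on b → {p5}.
p6 on b → {p9}.
p11 on b → {p3}.
No b-transition from p8.
Union after reading b: {p1, p3, p5, p9}.
Now take the epsilon-closure:
From p1 via epsilon: add p8.
From p3 via epsilon: add p2.
From p8 via epsilon: add p6.
From p6 via epsilon: add p11.
No new states can be added; the closed set is {p1, p2, p3, p5, p6, p8, p9, p11}.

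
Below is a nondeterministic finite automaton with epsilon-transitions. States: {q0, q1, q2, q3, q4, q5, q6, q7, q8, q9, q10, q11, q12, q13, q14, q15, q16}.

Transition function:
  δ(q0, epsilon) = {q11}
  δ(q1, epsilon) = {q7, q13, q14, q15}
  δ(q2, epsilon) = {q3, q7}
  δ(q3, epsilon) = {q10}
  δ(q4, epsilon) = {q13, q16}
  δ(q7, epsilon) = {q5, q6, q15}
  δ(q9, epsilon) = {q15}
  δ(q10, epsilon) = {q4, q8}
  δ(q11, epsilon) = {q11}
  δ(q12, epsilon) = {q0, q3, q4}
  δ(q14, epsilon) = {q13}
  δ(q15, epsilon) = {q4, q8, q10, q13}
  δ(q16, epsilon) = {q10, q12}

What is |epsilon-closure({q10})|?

Start with {q10}.
From q10 via epsilon: add q4, q8.
From q4 via epsilon: add q13, q16.
From q16 via epsilon: add q12.
From q12 via epsilon: add q0, q3.
From q0 via epsilon: add q11.
epsilon-closure = {q0, q3, q4, q8, q10, q11, q12, q13, q16}, which has 9 states.

9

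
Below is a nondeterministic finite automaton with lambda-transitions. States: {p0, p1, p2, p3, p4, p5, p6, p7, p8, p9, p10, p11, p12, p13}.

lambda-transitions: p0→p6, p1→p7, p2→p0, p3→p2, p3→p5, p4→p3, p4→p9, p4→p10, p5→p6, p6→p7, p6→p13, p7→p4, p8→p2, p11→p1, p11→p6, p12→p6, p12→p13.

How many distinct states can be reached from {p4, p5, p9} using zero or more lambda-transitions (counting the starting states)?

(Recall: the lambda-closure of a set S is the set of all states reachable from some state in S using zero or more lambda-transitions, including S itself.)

10

Start with {p4, p5, p9}.
From p4 via lambda: add p3, p10.
From p5 via lambda: add p6.
From p3 via lambda: add p2.
From p6 via lambda: add p7, p13.
From p2 via lambda: add p0.
lambda-closure = {p0, p2, p3, p4, p5, p6, p7, p9, p10, p13}, which has 10 states.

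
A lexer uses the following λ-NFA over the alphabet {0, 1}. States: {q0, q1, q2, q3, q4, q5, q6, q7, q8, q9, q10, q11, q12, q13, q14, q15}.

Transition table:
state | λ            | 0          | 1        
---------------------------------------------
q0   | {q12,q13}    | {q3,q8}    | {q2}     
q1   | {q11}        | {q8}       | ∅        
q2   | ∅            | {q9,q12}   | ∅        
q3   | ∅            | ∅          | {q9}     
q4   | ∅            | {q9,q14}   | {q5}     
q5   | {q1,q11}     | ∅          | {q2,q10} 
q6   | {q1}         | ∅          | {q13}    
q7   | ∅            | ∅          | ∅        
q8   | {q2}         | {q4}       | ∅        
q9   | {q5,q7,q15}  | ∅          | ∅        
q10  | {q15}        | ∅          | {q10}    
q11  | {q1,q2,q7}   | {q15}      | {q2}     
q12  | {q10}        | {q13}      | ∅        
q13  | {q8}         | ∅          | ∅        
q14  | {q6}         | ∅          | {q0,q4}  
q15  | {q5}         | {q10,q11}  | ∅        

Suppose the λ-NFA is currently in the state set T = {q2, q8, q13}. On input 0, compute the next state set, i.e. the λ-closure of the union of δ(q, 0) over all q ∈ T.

{q1, q2, q4, q5, q7, q9, q10, q11, q12, q15}

q2 on 0 → {q9, q12}.
q8 on 0 → {q4}.
No 0-transition from q13.
Union after reading 0: {q4, q9, q12}.
Now take the λ-closure:
From q9 via λ: add q5, q7, q15.
From q12 via λ: add q10.
From q5 via λ: add q1, q11.
From q11 via λ: add q2.
No new states can be added; the closed set is {q1, q2, q4, q5, q7, q9, q10, q11, q12, q15}.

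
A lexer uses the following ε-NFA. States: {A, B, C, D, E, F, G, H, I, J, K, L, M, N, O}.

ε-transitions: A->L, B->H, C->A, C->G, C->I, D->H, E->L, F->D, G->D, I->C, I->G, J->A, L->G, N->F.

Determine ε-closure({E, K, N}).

Start with {E, K, N}.
From E via ε: add L.
From N via ε: add F.
From F via ε: add D.
From L via ε: add G.
From D via ε: add H.
No new states can be added; the closed set is {D, E, F, G, H, K, L, N}.

{D, E, F, G, H, K, L, N}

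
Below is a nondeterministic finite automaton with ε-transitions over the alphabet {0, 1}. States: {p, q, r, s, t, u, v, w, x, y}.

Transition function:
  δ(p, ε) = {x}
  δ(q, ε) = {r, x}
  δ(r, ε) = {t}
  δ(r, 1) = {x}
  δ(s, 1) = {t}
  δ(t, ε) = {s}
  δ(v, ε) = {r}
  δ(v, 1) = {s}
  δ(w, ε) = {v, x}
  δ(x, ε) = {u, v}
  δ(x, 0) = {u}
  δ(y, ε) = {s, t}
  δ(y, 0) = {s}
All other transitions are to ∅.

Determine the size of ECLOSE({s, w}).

Start with {s, w}.
From w via ε: add v, x.
From v via ε: add r.
From x via ε: add u.
From r via ε: add t.
ε-closure = {r, s, t, u, v, w, x}, which has 7 states.

7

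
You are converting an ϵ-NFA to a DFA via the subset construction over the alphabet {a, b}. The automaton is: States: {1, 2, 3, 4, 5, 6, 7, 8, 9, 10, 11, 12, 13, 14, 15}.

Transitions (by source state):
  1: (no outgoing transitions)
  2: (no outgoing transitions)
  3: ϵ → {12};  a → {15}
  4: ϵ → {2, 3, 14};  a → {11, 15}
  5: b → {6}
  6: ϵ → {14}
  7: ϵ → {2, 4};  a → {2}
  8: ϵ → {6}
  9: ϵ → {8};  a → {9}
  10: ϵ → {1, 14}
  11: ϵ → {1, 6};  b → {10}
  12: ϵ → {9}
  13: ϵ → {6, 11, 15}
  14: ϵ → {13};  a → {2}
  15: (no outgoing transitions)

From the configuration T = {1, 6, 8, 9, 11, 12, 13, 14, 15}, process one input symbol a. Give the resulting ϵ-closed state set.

9 on a → {9}.
14 on a → {2}.
No a-transition from 1, 6, 8, 11, 12, 13, 15.
Union after reading a: {2, 9}.
Now take the ϵ-closure:
From 9 via ϵ: add 8.
From 8 via ϵ: add 6.
From 6 via ϵ: add 14.
From 14 via ϵ: add 13.
From 13 via ϵ: add 11, 15.
From 11 via ϵ: add 1.
No new states can be added; the closed set is {1, 2, 6, 8, 9, 11, 13, 14, 15}.

{1, 2, 6, 8, 9, 11, 13, 14, 15}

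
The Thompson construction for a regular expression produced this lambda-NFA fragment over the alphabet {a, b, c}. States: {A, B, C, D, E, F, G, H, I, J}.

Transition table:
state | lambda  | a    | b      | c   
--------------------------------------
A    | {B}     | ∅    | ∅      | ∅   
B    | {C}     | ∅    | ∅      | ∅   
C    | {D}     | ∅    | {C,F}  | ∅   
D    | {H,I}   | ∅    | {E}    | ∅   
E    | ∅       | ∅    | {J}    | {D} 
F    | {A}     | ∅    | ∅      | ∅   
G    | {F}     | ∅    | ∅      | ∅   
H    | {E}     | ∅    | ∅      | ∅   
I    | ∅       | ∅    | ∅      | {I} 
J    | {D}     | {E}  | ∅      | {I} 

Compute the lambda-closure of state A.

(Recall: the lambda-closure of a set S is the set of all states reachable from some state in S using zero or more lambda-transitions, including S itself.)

{A, B, C, D, E, H, I}

Start with {A}.
From A via lambda: add B.
From B via lambda: add C.
From C via lambda: add D.
From D via lambda: add H, I.
From H via lambda: add E.
No new states can be added; the closed set is {A, B, C, D, E, H, I}.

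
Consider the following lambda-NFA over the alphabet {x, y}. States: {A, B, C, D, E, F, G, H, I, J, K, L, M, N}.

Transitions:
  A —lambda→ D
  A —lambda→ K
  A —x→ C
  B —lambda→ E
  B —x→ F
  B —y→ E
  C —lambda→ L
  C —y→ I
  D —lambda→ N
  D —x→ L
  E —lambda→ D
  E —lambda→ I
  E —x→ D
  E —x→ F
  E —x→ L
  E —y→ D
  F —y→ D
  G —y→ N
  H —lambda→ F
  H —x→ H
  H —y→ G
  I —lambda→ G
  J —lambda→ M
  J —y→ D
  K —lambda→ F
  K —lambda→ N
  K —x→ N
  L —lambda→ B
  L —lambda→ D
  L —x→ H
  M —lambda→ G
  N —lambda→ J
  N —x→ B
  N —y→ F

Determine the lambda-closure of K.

{F, G, J, K, M, N}

Start with {K}.
From K via lambda: add F, N.
From N via lambda: add J.
From J via lambda: add M.
From M via lambda: add G.
No new states can be added; the closed set is {F, G, J, K, M, N}.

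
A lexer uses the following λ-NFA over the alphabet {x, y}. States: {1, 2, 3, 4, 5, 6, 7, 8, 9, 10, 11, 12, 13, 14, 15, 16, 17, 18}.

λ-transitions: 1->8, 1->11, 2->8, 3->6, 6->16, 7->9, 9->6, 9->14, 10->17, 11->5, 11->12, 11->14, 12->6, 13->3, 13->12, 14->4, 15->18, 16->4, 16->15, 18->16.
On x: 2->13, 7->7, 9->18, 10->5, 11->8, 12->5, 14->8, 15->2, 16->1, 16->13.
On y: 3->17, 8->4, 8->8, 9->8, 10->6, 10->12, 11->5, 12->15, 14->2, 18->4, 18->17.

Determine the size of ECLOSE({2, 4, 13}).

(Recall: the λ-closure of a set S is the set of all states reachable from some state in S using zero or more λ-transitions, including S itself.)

Start with {2, 4, 13}.
From 2 via λ: add 8.
From 13 via λ: add 3, 12.
From 3 via λ: add 6.
From 6 via λ: add 16.
From 16 via λ: add 15.
From 15 via λ: add 18.
λ-closure = {2, 3, 4, 6, 8, 12, 13, 15, 16, 18}, which has 10 states.

10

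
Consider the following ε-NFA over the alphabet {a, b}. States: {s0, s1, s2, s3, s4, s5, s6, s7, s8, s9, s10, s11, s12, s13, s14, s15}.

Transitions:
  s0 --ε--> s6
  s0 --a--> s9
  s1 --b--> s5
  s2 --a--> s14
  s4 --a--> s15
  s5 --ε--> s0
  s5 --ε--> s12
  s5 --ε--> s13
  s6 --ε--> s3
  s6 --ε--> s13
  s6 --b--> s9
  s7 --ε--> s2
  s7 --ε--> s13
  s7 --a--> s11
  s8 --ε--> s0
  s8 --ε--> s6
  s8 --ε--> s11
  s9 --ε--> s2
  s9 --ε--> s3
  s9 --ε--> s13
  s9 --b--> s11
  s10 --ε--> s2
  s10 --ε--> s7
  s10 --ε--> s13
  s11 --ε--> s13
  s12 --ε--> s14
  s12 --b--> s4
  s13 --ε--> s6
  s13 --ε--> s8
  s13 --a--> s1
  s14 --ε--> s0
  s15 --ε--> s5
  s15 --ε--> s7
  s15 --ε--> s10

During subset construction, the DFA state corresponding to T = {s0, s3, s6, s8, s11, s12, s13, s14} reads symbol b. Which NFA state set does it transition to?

s6 on b → {s9}.
s12 on b → {s4}.
No b-transition from s0, s3, s8, s11, s13, s14.
Union after reading b: {s4, s9}.
Now take the ε-closure:
From s9 via ε: add s2, s3, s13.
From s13 via ε: add s6, s8.
From s8 via ε: add s0, s11.
No new states can be added; the closed set is {s0, s2, s3, s4, s6, s8, s9, s11, s13}.

{s0, s2, s3, s4, s6, s8, s9, s11, s13}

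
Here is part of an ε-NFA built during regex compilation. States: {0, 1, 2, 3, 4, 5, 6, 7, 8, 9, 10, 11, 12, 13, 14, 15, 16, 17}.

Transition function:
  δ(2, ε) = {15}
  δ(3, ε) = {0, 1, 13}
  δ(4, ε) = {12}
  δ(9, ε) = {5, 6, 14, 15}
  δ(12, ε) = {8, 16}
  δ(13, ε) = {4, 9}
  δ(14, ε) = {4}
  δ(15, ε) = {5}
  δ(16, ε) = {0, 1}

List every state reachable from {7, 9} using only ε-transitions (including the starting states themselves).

{0, 1, 4, 5, 6, 7, 8, 9, 12, 14, 15, 16}

Start with {7, 9}.
From 9 via ε: add 5, 6, 14, 15.
From 14 via ε: add 4.
From 4 via ε: add 12.
From 12 via ε: add 8, 16.
From 16 via ε: add 0, 1.
No new states can be added; the closed set is {0, 1, 4, 5, 6, 7, 8, 9, 12, 14, 15, 16}.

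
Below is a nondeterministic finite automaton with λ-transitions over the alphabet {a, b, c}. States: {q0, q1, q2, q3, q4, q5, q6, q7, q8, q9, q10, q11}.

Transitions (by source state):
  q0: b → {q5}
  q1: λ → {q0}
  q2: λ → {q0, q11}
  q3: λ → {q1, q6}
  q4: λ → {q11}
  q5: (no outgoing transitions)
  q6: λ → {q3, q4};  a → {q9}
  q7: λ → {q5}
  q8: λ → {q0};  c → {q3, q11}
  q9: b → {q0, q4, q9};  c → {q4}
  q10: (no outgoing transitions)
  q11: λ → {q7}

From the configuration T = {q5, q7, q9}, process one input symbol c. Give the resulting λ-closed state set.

q9 on c → {q4}.
No c-transition from q5, q7.
Union after reading c: {q4}.
Now take the λ-closure:
From q4 via λ: add q11.
From q11 via λ: add q7.
From q7 via λ: add q5.
No new states can be added; the closed set is {q4, q5, q7, q11}.

{q4, q5, q7, q11}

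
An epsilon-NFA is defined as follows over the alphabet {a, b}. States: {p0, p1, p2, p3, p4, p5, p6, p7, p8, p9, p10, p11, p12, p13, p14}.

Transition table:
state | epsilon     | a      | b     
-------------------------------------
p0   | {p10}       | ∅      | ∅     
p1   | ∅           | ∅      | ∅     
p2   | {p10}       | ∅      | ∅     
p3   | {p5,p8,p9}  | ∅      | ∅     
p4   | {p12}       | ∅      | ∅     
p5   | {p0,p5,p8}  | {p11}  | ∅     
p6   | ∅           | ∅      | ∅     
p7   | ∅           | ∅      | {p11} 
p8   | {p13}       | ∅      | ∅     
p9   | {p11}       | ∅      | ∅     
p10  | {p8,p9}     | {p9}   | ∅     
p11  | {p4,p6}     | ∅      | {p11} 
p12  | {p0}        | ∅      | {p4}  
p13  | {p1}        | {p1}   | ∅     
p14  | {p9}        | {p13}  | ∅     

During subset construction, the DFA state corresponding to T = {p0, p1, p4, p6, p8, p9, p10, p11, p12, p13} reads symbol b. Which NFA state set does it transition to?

{p0, p1, p4, p6, p8, p9, p10, p11, p12, p13}

p11 on b → {p11}.
p12 on b → {p4}.
No b-transition from p0, p1, p4, p6, p8, p9, p10, p13.
Union after reading b: {p4, p11}.
Now take the epsilon-closure:
From p4 via epsilon: add p12.
From p11 via epsilon: add p6.
From p12 via epsilon: add p0.
From p0 via epsilon: add p10.
From p10 via epsilon: add p8, p9.
From p8 via epsilon: add p13.
From p13 via epsilon: add p1.
No new states can be added; the closed set is {p0, p1, p4, p6, p8, p9, p10, p11, p12, p13}.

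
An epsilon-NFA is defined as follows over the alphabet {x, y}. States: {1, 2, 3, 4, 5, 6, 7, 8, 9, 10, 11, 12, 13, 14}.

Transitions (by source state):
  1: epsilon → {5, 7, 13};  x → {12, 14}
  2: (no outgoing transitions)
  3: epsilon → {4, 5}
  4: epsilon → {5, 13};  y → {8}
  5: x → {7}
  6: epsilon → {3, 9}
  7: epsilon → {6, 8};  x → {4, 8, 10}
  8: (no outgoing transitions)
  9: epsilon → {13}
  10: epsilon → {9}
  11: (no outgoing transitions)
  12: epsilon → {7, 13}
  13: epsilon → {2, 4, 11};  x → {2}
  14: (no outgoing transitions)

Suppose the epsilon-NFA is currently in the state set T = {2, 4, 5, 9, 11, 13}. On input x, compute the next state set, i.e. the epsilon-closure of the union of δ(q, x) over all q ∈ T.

5 on x → {7}.
13 on x → {2}.
No x-transition from 2, 4, 9, 11.
Union after reading x: {2, 7}.
Now take the epsilon-closure:
From 7 via epsilon: add 6, 8.
From 6 via epsilon: add 3, 9.
From 3 via epsilon: add 4, 5.
From 9 via epsilon: add 13.
From 13 via epsilon: add 11.
No new states can be added; the closed set is {2, 3, 4, 5, 6, 7, 8, 9, 11, 13}.

{2, 3, 4, 5, 6, 7, 8, 9, 11, 13}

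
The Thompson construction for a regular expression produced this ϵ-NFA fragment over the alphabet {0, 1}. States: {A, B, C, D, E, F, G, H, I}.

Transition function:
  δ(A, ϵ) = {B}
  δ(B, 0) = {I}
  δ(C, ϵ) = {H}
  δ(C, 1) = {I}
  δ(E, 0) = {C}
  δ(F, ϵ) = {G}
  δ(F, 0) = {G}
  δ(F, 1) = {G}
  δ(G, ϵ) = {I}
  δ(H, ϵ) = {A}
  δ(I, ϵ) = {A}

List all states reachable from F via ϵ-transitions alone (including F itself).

Start with {F}.
From F via ϵ: add G.
From G via ϵ: add I.
From I via ϵ: add A.
From A via ϵ: add B.
No new states can be added; the closed set is {A, B, F, G, I}.

{A, B, F, G, I}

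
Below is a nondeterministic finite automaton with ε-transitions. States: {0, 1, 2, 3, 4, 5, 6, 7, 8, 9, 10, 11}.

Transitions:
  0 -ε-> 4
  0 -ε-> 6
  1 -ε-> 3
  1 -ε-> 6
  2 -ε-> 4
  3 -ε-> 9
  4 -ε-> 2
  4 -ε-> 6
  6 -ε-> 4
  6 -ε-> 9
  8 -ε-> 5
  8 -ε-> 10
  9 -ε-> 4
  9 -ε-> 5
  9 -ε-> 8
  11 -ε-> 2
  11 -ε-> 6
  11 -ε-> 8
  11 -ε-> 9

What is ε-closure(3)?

{2, 3, 4, 5, 6, 8, 9, 10}

Start with {3}.
From 3 via ε: add 9.
From 9 via ε: add 4, 5, 8.
From 4 via ε: add 2, 6.
From 8 via ε: add 10.
No new states can be added; the closed set is {2, 3, 4, 5, 6, 8, 9, 10}.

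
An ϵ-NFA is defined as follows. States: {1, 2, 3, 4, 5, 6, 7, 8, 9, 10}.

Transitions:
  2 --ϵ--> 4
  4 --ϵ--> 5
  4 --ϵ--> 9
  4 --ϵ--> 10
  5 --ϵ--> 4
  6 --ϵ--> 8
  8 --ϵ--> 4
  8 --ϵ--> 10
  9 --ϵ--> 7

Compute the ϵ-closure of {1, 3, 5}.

Start with {1, 3, 5}.
From 5 via ϵ: add 4.
From 4 via ϵ: add 9, 10.
From 9 via ϵ: add 7.
No new states can be added; the closed set is {1, 3, 4, 5, 7, 9, 10}.

{1, 3, 4, 5, 7, 9, 10}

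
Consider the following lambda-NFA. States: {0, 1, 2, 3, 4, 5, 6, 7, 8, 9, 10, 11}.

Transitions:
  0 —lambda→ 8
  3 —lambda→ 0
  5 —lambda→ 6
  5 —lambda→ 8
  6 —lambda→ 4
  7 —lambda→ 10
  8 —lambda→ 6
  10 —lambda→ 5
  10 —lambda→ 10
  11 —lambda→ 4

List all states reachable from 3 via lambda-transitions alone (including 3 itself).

Start with {3}.
From 3 via lambda: add 0.
From 0 via lambda: add 8.
From 8 via lambda: add 6.
From 6 via lambda: add 4.
No new states can be added; the closed set is {0, 3, 4, 6, 8}.

{0, 3, 4, 6, 8}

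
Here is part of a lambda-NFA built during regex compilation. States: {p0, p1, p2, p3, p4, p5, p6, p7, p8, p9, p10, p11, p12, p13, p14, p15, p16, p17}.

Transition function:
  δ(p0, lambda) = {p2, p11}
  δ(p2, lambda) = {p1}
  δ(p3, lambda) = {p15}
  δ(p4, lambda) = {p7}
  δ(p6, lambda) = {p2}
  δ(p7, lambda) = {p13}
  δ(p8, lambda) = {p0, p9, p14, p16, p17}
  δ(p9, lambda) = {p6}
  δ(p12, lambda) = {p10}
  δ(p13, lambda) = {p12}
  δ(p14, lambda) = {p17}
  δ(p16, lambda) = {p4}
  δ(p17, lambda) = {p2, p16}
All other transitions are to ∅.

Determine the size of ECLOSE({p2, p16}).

Start with {p2, p16}.
From p2 via lambda: add p1.
From p16 via lambda: add p4.
From p4 via lambda: add p7.
From p7 via lambda: add p13.
From p13 via lambda: add p12.
From p12 via lambda: add p10.
lambda-closure = {p1, p2, p4, p7, p10, p12, p13, p16}, which has 8 states.

8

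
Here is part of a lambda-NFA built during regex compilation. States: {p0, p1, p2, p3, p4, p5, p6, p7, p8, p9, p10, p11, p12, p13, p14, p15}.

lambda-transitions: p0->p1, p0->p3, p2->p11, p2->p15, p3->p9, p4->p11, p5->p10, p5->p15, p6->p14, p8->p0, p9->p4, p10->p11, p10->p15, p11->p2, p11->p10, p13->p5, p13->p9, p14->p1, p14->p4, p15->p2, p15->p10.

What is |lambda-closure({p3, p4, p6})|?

Start with {p3, p4, p6}.
From p3 via lambda: add p9.
From p4 via lambda: add p11.
From p6 via lambda: add p14.
From p11 via lambda: add p2, p10.
From p14 via lambda: add p1.
From p2 via lambda: add p15.
lambda-closure = {p1, p2, p3, p4, p6, p9, p10, p11, p14, p15}, which has 10 states.

10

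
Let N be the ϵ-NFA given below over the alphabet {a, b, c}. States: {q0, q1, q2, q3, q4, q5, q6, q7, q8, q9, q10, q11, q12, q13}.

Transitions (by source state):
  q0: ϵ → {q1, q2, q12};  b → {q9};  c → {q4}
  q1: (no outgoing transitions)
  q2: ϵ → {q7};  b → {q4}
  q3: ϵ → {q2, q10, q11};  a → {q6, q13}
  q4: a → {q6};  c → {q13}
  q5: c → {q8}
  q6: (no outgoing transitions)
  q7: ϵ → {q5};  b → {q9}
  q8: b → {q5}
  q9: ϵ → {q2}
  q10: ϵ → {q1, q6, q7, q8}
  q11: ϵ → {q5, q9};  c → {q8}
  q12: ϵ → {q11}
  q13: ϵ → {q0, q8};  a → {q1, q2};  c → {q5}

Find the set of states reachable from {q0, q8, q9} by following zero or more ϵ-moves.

Start with {q0, q8, q9}.
From q0 via ϵ: add q1, q2, q12.
From q2 via ϵ: add q7.
From q12 via ϵ: add q11.
From q7 via ϵ: add q5.
No new states can be added; the closed set is {q0, q1, q2, q5, q7, q8, q9, q11, q12}.

{q0, q1, q2, q5, q7, q8, q9, q11, q12}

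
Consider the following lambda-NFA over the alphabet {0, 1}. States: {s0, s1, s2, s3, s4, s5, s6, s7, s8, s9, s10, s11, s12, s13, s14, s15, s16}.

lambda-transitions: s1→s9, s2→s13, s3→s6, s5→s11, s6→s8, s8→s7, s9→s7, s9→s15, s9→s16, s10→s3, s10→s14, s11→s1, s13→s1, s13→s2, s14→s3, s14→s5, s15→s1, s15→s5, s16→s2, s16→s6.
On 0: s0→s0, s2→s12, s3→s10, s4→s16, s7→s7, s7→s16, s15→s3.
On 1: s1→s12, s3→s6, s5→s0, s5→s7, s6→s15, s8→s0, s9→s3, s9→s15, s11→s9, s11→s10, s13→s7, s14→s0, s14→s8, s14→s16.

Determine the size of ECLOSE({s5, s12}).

Start with {s5, s12}.
From s5 via lambda: add s11.
From s11 via lambda: add s1.
From s1 via lambda: add s9.
From s9 via lambda: add s7, s15, s16.
From s16 via lambda: add s2, s6.
From s2 via lambda: add s13.
From s6 via lambda: add s8.
lambda-closure = {s1, s2, s5, s6, s7, s8, s9, s11, s12, s13, s15, s16}, which has 12 states.

12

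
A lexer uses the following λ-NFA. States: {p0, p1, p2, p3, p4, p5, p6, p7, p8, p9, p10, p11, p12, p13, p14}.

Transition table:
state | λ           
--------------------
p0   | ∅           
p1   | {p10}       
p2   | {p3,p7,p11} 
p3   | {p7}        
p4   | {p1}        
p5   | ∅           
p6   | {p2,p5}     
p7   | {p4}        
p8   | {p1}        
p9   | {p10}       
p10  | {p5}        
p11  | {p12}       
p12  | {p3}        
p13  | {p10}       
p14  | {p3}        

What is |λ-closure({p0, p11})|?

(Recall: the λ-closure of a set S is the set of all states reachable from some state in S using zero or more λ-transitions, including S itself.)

9

Start with {p0, p11}.
From p11 via λ: add p12.
From p12 via λ: add p3.
From p3 via λ: add p7.
From p7 via λ: add p4.
From p4 via λ: add p1.
From p1 via λ: add p10.
From p10 via λ: add p5.
λ-closure = {p0, p1, p3, p4, p5, p7, p10, p11, p12}, which has 9 states.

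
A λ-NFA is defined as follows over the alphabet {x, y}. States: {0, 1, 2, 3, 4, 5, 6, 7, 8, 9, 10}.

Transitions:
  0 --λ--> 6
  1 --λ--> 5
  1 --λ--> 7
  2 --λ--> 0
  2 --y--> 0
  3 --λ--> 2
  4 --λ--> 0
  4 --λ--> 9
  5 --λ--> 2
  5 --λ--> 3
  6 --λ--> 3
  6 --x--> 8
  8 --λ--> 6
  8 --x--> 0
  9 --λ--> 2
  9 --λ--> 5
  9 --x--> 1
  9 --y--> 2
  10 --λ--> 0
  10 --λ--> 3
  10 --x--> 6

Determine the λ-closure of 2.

{0, 2, 3, 6}

Start with {2}.
From 2 via λ: add 0.
From 0 via λ: add 6.
From 6 via λ: add 3.
No new states can be added; the closed set is {0, 2, 3, 6}.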